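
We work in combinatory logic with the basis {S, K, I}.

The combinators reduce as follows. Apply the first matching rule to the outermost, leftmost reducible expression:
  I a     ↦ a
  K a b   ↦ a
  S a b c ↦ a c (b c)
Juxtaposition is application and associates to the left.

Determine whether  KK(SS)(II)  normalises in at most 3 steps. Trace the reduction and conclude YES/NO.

Answer: YES — reaches normal form KI in 2 ≤ 3 steps

Derivation:
  start: KK(SS)(II)
  step 1: K(II)
  step 2: KI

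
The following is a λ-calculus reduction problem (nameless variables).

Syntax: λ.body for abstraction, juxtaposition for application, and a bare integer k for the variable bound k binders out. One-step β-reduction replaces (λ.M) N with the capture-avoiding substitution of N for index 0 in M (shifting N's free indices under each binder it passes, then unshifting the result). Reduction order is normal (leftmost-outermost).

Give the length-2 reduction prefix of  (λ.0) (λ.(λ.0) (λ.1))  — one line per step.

  start: (λ.0) (λ.(λ.0) (λ.1))
  step 1: λ.(λ.0) (λ.1)
  step 2: λ.λ.1

Answer: after 2 steps: λ.λ.1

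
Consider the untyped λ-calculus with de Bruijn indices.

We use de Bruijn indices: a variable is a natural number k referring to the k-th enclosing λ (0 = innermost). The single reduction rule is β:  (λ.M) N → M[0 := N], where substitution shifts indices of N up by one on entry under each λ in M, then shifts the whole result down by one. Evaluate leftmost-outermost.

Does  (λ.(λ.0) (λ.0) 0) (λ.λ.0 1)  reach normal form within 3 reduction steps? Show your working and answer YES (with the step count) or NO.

  start: (λ.(λ.0) (λ.0) 0) (λ.λ.0 1)
  step 1: (λ.0) (λ.0) (λ.λ.0 1)
  step 2: (λ.0) (λ.λ.0 1)
  step 3: λ.λ.0 1

Answer: YES — reaches normal form λ.λ.0 1 in 3 ≤ 3 steps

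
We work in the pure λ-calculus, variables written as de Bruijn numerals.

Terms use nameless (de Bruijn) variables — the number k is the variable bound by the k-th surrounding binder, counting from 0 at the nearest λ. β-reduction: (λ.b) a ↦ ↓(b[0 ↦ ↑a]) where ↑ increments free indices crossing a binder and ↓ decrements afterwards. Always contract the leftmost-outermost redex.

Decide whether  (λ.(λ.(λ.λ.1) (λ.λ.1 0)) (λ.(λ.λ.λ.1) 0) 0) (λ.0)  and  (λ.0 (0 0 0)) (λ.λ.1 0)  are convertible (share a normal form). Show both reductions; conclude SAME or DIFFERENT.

Answer: SAME — A ⇓ λ.λ.1 0, B ⇓ λ.λ.1 0

Working:
Term A:
  start: (λ.(λ.(λ.λ.1) (λ.λ.1 0)) (λ.(λ.λ.λ.1) 0) 0) (λ.0)
  [1] (λ.(λ.λ.1) (λ.λ.1 0)) (λ.(λ.λ.λ.1) 0) (λ.0)
  [2] (λ.λ.1) (λ.λ.1 0) (λ.0)
  [3] (λ.λ.λ.1 0) (λ.0)
  [4] λ.λ.1 0

Term B:
  start: (λ.0 (0 0 0)) (λ.λ.1 0)
  [1] (λ.λ.1 0) ((λ.λ.1 0) (λ.λ.1 0) (λ.λ.1 0))
  [2] λ.(λ.λ.1 0) (λ.λ.1 0) (λ.λ.1 0) 0
  [3] λ.(λ.(λ.λ.1 0) 0) (λ.λ.1 0) 0
  [4] λ.(λ.λ.1 0) (λ.λ.1 0) 0
  [5] λ.(λ.(λ.λ.1 0) 0) 0
  [6] λ.(λ.λ.1 0) 0
  [7] λ.λ.1 0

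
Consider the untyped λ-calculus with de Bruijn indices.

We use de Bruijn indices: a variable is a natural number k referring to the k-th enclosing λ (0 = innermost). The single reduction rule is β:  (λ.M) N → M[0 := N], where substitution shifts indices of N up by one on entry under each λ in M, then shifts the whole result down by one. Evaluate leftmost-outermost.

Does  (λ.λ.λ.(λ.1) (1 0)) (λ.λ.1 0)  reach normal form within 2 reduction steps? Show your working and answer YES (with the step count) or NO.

Answer: YES — reaches normal form λ.λ.0 in 2 ≤ 2 steps

Working:
  start: (λ.λ.λ.(λ.1) (1 0)) (λ.λ.1 0)
  step 1: λ.λ.(λ.1) (1 0)
  step 2: λ.λ.0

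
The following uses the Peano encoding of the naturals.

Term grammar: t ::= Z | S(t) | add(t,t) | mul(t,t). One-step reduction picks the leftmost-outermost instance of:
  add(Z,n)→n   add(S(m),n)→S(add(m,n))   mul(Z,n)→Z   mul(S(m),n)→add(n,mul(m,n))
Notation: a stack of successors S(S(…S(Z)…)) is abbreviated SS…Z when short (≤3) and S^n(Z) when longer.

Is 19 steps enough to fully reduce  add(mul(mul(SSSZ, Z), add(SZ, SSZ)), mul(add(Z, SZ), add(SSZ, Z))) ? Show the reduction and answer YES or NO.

Answer: YES — reaches normal form SSZ in 18 ≤ 19 steps

Derivation:
  start: add(mul(mul(SSSZ, Z), add(SZ, SSZ)), mul(add(Z, SZ), add(SSZ, Z)))
  [1] add(mul(add(Z, mul(SSZ, Z)), add(SZ, SSZ)), mul(add(Z, SZ), add(SSZ, Z)))
  [2] add(mul(mul(SSZ, Z), add(SZ, SSZ)), mul(add(Z, SZ), add(SSZ, Z)))
  [3] add(mul(add(Z, mul(SZ, Z)), add(SZ, SSZ)), mul(add(Z, SZ), add(SSZ, Z)))
  [4] add(mul(mul(SZ, Z), add(SZ, SSZ)), mul(add(Z, SZ), add(SSZ, Z)))
  [5] add(mul(add(Z, mul(Z, Z)), add(SZ, SSZ)), mul(add(Z, SZ), add(SSZ, Z)))
  [6] add(mul(mul(Z, Z), add(SZ, SSZ)), mul(add(Z, SZ), add(SSZ, Z)))
  [7] add(mul(Z, add(SZ, SSZ)), mul(add(Z, SZ), add(SSZ, Z)))
  [8] add(Z, mul(add(Z, SZ), add(SSZ, Z)))
  [9] mul(add(Z, SZ), add(SSZ, Z))
  [10] mul(SZ, add(SSZ, Z))
  [11] add(add(SSZ, Z), mul(Z, add(SSZ, Z)))
  [12] add(S(add(SZ, Z)), mul(Z, add(SSZ, Z)))
  [13] S(add(add(SZ, Z), mul(Z, add(SSZ, Z))))
  [14] S(add(S(add(Z, Z)), mul(Z, add(SSZ, Z))))
  [15] S(S(add(add(Z, Z), mul(Z, add(SSZ, Z)))))
  [16] S(S(add(Z, mul(Z, add(SSZ, Z)))))
  [17] S(S(mul(Z, add(SSZ, Z))))
  [18] SSZ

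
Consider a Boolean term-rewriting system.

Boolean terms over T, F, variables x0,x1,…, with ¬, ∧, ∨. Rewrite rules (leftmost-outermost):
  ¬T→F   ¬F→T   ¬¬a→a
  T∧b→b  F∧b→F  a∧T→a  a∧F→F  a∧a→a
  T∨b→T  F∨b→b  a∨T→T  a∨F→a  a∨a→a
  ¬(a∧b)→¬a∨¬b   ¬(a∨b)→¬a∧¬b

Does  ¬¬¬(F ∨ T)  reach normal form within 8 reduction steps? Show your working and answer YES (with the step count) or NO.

  start: ¬¬¬(F ∨ T)
  →1  ¬(F ∨ T)
  →2  ¬F ∧ ¬T
  →3  T ∧ ¬T
  →4  ¬T
  →5  F

Answer: YES — reaches normal form F in 5 ≤ 8 steps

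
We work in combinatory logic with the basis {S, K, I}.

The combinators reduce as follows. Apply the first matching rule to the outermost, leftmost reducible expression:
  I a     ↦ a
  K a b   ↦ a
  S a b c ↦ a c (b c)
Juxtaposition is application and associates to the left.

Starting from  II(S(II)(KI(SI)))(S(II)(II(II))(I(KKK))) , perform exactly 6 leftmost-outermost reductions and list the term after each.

Answer: after 6 steps: II(I(KKK))(II(II)(I(KKK)))(KI(SI)(S(II)(II(II))(I(KKK))))

Derivation:
  start: II(S(II)(KI(SI)))(S(II)(II(II))(I(KKK)))
  step 1: I(S(II)(KI(SI)))(S(II)(II(II))(I(KKK)))
  step 2: S(II)(KI(SI))(S(II)(II(II))(I(KKK)))
  step 3: II(S(II)(II(II))(I(KKK)))(KI(SI)(S(II)(II(II))(I(KKK))))
  step 4: I(S(II)(II(II))(I(KKK)))(KI(SI)(S(II)(II(II))(I(KKK))))
  step 5: S(II)(II(II))(I(KKK))(KI(SI)(S(II)(II(II))(I(KKK))))
  step 6: II(I(KKK))(II(II)(I(KKK)))(KI(SI)(S(II)(II(II))(I(KKK))))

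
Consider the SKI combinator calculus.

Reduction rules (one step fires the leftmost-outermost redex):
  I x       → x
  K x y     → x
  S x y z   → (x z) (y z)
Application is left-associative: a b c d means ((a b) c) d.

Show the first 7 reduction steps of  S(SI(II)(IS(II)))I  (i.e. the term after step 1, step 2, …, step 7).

Answer: after 7 steps: S(SI(S(II)))I

Reduction:
  start: S(SI(II)(IS(II)))I
  step 1: S(I(IS(II))(II(IS(II))))I
  step 2: S(IS(II)(II(IS(II))))I
  step 3: S(S(II)(II(IS(II))))I
  step 4: S(SI(II(IS(II))))I
  step 5: S(SI(I(IS(II))))I
  step 6: S(SI(IS(II)))I
  step 7: S(SI(S(II)))I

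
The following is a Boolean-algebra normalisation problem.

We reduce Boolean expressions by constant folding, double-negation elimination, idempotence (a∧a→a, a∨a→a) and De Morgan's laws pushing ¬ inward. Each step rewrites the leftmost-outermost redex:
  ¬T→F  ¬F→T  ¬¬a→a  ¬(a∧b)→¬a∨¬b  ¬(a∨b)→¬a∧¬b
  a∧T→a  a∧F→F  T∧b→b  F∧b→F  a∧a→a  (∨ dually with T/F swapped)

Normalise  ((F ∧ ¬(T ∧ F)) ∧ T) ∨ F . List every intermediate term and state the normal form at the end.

Answer: normal form = F  (in 3 steps)

Working:
  start: ((F ∧ ¬(T ∧ F)) ∧ T) ∨ F
  [1] (F ∧ ¬(T ∧ F)) ∧ T
  [2] F ∧ ¬(T ∧ F)
  [3] F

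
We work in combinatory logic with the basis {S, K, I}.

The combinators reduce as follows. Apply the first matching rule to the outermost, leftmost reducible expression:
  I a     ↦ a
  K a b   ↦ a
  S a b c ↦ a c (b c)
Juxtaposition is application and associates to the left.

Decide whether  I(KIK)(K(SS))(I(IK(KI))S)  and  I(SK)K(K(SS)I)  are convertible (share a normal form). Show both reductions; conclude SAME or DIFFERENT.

Answer: SAME — A ⇓ SS, B ⇓ SS

Reduction:
Term A:
  start: I(KIK)(K(SS))(I(IK(KI))S)
  →1  KIK(K(SS))(I(IK(KI))S)
  →2  I(K(SS))(I(IK(KI))S)
  →3  K(SS)(I(IK(KI))S)
  →4  SS

Term B:
  start: I(SK)K(K(SS)I)
  →1  SKK(K(SS)I)
  →2  K(K(SS)I)(K(K(SS)I))
  →3  K(SS)I
  →4  SS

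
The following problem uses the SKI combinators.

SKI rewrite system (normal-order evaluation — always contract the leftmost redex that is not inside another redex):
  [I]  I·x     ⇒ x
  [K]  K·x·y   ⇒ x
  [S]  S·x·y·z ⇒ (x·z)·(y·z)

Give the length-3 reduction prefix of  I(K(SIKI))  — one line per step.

  start: I(K(SIKI))
  [1] K(SIKI)
  [2] K(II(KI))
  [3] K(I(KI))

Answer: after 3 steps: K(I(KI))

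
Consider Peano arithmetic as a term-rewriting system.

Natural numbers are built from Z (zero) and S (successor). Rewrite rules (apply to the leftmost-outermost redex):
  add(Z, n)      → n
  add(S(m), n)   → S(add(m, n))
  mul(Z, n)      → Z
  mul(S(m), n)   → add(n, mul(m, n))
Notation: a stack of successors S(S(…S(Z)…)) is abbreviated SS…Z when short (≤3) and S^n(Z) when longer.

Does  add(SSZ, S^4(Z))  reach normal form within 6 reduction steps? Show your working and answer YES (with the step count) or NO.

  start: add(SSZ, S^4(Z))
  step 1: S(add(SZ, S^4(Z)))
  step 2: S(S(add(Z, S^4(Z))))
  step 3: S^6(Z)

Answer: YES — reaches normal form S^6(Z) in 3 ≤ 6 steps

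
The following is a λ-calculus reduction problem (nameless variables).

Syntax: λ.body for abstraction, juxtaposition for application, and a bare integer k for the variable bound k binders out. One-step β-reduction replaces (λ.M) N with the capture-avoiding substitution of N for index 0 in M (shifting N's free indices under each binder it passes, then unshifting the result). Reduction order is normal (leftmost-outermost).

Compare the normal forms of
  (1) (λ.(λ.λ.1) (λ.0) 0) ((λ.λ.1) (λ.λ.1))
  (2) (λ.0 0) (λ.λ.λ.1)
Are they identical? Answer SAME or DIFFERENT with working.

Answer: DIFFERENT — A ⇓ λ.0, B ⇓ λ.λ.1

Working:
Term A:
  start: (λ.(λ.λ.1) (λ.0) 0) ((λ.λ.1) (λ.λ.1))
  →1  (λ.λ.1) (λ.0) ((λ.λ.1) (λ.λ.1))
  →2  (λ.λ.0) ((λ.λ.1) (λ.λ.1))
  →3  λ.0

Term B:
  start: (λ.0 0) (λ.λ.λ.1)
  →1  (λ.λ.λ.1) (λ.λ.λ.1)
  →2  λ.λ.1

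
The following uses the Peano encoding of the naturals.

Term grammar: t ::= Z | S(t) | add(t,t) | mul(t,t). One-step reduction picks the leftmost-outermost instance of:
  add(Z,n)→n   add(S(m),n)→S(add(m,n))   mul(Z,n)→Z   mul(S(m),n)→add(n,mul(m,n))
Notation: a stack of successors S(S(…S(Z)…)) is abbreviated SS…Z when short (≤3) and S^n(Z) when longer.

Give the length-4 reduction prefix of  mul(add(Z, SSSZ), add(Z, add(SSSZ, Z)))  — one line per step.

Answer: after 4 steps: add(S(add(SSZ, Z)), mul(SSZ, add(Z, add(SSSZ, Z))))

Derivation:
  start: mul(add(Z, SSSZ), add(Z, add(SSSZ, Z)))
  →1  mul(SSSZ, add(Z, add(SSSZ, Z)))
  →2  add(add(Z, add(SSSZ, Z)), mul(SSZ, add(Z, add(SSSZ, Z))))
  →3  add(add(SSSZ, Z), mul(SSZ, add(Z, add(SSSZ, Z))))
  →4  add(S(add(SSZ, Z)), mul(SSZ, add(Z, add(SSSZ, Z))))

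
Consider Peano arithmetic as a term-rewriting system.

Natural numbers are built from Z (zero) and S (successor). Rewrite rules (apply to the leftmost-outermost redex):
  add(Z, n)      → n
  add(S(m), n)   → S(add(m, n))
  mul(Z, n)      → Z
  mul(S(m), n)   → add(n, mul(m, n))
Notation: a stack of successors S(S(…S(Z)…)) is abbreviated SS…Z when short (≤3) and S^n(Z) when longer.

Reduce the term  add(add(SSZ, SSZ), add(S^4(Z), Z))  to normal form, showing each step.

Answer: normal form = S^8(Z)  (in 13 steps)

Reduction:
  start: add(add(SSZ, SSZ), add(S^4(Z), Z))
  →1  add(S(add(SZ, SSZ)), add(S^4(Z), Z))
  →2  S(add(add(SZ, SSZ), add(S^4(Z), Z)))
  →3  S(add(S(add(Z, SSZ)), add(S^4(Z), Z)))
  →4  S(S(add(add(Z, SSZ), add(S^4(Z), Z))))
  →5  S(S(add(SSZ, add(S^4(Z), Z))))
  →6  S(S(S(add(SZ, add(S^4(Z), Z)))))
  →7  S(S(S(S(add(Z, add(S^4(Z), Z))))))
  →8  S(S(S(S(add(S^4(Z), Z)))))
  →9  S(S(S(S(S(add(SSSZ, Z))))))
  →10  S(S(S(S(S(S(add(SSZ, Z)))))))
  →11  S(S(S(S(S(S(S(add(SZ, Z))))))))
  →12  S(S(S(S(S(S(S(S(add(Z, Z)))))))))
  →13  S^8(Z)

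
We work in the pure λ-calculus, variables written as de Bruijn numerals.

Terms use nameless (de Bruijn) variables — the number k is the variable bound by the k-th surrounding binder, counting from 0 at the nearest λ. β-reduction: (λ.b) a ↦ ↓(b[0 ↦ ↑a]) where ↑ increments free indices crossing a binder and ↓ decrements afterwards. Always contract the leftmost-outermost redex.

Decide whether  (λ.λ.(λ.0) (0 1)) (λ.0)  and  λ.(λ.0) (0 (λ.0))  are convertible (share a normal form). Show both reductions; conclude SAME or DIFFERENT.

Term A:
  start: (λ.λ.(λ.0) (0 1)) (λ.0)
  step 1: λ.(λ.0) (0 (λ.0))
  step 2: λ.0 (λ.0)

Term B:
  start: λ.(λ.0) (0 (λ.0))
  step 1: λ.0 (λ.0)

Answer: SAME — A ⇓ λ.0 (λ.0), B ⇓ λ.0 (λ.0)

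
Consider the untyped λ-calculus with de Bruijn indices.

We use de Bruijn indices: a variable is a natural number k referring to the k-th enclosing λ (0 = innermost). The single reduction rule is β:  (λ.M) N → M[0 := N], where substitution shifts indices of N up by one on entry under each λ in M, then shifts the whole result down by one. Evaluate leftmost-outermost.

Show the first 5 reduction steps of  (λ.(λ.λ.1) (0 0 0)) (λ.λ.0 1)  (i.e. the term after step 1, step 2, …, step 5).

  start: (λ.(λ.λ.1) (0 0 0)) (λ.λ.0 1)
  →1  (λ.λ.1) ((λ.λ.0 1) (λ.λ.0 1) (λ.λ.0 1))
  →2  λ.(λ.λ.0 1) (λ.λ.0 1) (λ.λ.0 1)
  →3  λ.(λ.0 (λ.λ.0 1)) (λ.λ.0 1)
  →4  λ.(λ.λ.0 1) (λ.λ.0 1)
  →5  λ.λ.0 (λ.λ.0 1)

Answer: after 5 steps: λ.λ.0 (λ.λ.0 1)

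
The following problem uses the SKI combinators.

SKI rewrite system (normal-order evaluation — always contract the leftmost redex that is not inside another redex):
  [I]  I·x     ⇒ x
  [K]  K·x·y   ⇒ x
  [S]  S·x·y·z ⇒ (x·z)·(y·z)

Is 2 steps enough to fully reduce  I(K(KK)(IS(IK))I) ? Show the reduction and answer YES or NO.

Answer: NO — after 2 steps the term is KKI, not yet normal

Working:
  start: I(K(KK)(IS(IK))I)
  →1  K(KK)(IS(IK))I
  →2  KKI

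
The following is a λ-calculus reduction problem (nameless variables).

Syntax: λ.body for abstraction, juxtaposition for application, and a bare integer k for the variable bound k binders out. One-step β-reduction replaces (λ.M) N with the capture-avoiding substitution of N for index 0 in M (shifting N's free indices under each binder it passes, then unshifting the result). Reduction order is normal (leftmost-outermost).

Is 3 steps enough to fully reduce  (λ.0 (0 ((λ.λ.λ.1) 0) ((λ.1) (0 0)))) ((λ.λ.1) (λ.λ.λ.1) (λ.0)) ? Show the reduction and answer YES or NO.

Answer: NO — after 3 steps the term is (λ.λ.λ.1) ((λ.λ.1) (λ.λ.λ.1) (λ.0) ((λ.λ.λ.1) ((λ.λ.1) (λ.λ.λ.1) (λ.0))) ((λ.(λ.λ.1) (λ.λ.λ.1) (λ.0)) ((λ.λ.1) (λ.λ.λ.1) (λ.0) ((λ.λ.1) (λ.λ.λ.1) (λ.0))))), not yet normal

Derivation:
  start: (λ.0 (0 ((λ.λ.λ.1) 0) ((λ.1) (0 0)))) ((λ.λ.1) (λ.λ.λ.1) (λ.0))
  [1] (λ.λ.1) (λ.λ.λ.1) (λ.0) ((λ.λ.1) (λ.λ.λ.1) (λ.0) ((λ.λ.λ.1) ((λ.λ.1) (λ.λ.λ.1) (λ.0))) ((λ.(λ.λ.1) (λ.λ.λ.1) (λ.0)) ((λ.λ.1) (λ.λ.λ.1) (λ.0) ((λ.λ.1) (λ.λ.λ.1) (λ.0)))))
  [2] (λ.λ.λ.λ.1) (λ.0) ((λ.λ.1) (λ.λ.λ.1) (λ.0) ((λ.λ.λ.1) ((λ.λ.1) (λ.λ.λ.1) (λ.0))) ((λ.(λ.λ.1) (λ.λ.λ.1) (λ.0)) ((λ.λ.1) (λ.λ.λ.1) (λ.0) ((λ.λ.1) (λ.λ.λ.1) (λ.0)))))
  [3] (λ.λ.λ.1) ((λ.λ.1) (λ.λ.λ.1) (λ.0) ((λ.λ.λ.1) ((λ.λ.1) (λ.λ.λ.1) (λ.0))) ((λ.(λ.λ.1) (λ.λ.λ.1) (λ.0)) ((λ.λ.1) (λ.λ.λ.1) (λ.0) ((λ.λ.1) (λ.λ.λ.1) (λ.0)))))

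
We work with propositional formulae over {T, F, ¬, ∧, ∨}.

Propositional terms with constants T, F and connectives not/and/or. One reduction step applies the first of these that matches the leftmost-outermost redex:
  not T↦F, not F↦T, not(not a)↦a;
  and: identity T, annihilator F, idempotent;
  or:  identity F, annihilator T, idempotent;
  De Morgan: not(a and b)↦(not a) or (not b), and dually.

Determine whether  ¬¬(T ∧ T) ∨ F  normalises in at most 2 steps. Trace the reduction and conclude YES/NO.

  start: ¬¬(T ∧ T) ∨ F
  step 1: ¬¬(T ∧ T)
  step 2: T ∧ T

Answer: NO — after 2 steps the term is T ∧ T, not yet normal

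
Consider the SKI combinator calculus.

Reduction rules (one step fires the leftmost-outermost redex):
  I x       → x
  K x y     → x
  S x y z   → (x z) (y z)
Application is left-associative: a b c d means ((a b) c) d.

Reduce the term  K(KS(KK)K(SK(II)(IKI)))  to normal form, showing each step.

Answer: normal form = K(SK(KI))  (in 4 steps)

Derivation:
  start: K(KS(KK)K(SK(II)(IKI)))
  [1] K(SK(SK(II)(IKI)))
  [2] K(SK(K(IKI)(II(IKI))))
  [3] K(SK(IKI))
  [4] K(SK(KI))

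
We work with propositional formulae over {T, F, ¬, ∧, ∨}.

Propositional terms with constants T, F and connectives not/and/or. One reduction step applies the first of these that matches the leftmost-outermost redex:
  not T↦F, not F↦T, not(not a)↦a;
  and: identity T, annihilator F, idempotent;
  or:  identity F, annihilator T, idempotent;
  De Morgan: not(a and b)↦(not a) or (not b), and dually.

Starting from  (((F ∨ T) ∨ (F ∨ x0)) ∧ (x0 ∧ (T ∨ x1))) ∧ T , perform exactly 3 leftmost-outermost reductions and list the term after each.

  start: (((F ∨ T) ∨ (F ∨ x0)) ∧ (x0 ∧ (T ∨ x1))) ∧ T
  →1  ((F ∨ T) ∨ (F ∨ x0)) ∧ (x0 ∧ (T ∨ x1))
  →2  (T ∨ (F ∨ x0)) ∧ (x0 ∧ (T ∨ x1))
  →3  T ∧ (x0 ∧ (T ∨ x1))

Answer: after 3 steps: T ∧ (x0 ∧ (T ∨ x1))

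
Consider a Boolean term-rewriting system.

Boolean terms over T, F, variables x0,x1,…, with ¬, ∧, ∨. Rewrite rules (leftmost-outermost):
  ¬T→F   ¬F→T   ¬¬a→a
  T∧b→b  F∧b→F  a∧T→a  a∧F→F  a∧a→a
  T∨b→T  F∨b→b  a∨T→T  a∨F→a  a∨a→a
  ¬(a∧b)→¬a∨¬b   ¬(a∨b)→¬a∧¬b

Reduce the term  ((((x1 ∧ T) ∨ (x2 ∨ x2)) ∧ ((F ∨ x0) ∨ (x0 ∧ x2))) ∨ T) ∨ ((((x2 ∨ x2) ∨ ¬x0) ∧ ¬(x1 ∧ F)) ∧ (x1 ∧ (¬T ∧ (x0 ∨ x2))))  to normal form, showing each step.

  start: ((((x1 ∧ T) ∨ (x2 ∨ x2)) ∧ ((F ∨ x0) ∨ (x0 ∧ x2))) ∨ T) ∨ ((((x2 ∨ x2) ∨ ¬x0) ∧ ¬(x1 ∧ F)) ∧ (x1 ∧ (¬T ∧ (x0 ∨ x2))))
  →1  T ∨ ((((x2 ∨ x2) ∨ ¬x0) ∧ ¬(x1 ∧ F)) ∧ (x1 ∧ (¬T ∧ (x0 ∨ x2))))
  →2  T

Answer: normal form = T  (in 2 steps)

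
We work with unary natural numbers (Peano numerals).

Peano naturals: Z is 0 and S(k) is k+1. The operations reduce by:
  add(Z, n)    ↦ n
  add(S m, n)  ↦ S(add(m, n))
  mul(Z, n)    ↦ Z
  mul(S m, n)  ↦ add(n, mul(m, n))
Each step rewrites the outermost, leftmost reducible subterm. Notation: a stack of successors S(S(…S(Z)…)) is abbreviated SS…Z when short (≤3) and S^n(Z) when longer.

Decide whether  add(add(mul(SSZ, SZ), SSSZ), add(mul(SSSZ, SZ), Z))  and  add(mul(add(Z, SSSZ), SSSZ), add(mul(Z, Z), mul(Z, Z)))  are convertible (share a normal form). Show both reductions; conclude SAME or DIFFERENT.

Answer: DIFFERENT — A ⇓ S^8(Z), B ⇓ S^9(Z)

Derivation:
Term A:
  start: add(add(mul(SSZ, SZ), SSSZ), add(mul(SSSZ, SZ), Z))
  [1] add(add(add(SZ, mul(SZ, SZ)), SSSZ), add(mul(SSSZ, SZ), Z))
  [2] add(add(S(add(Z, mul(SZ, SZ))), SSSZ), add(mul(SSSZ, SZ), Z))
  [3] add(S(add(add(Z, mul(SZ, SZ)), SSSZ)), add(mul(SSSZ, SZ), Z))
  [4] S(add(add(add(Z, mul(SZ, SZ)), SSSZ), add(mul(SSSZ, SZ), Z)))
  [5] S(add(add(mul(SZ, SZ), SSSZ), add(mul(SSSZ, SZ), Z)))
  [6] S(add(add(add(SZ, mul(Z, SZ)), SSSZ), add(mul(SSSZ, SZ), Z)))
  [7] S(add(add(S(add(Z, mul(Z, SZ))), SSSZ), add(mul(SSSZ, SZ), Z)))
  [8] S(add(S(add(add(Z, mul(Z, SZ)), SSSZ)), add(mul(SSSZ, SZ), Z)))
  [9] S(S(add(add(add(Z, mul(Z, SZ)), SSSZ), add(mul(SSSZ, SZ), Z))))
  [10] S(S(add(add(mul(Z, SZ), SSSZ), add(mul(SSSZ, SZ), Z))))
  [11] S(S(add(add(Z, SSSZ), add(mul(SSSZ, SZ), Z))))
  [12] S(S(add(SSSZ, add(mul(SSSZ, SZ), Z))))
  [13] S(S(S(add(SSZ, add(mul(SSSZ, SZ), Z)))))
  [14] S(S(S(S(add(SZ, add(mul(SSSZ, SZ), Z))))))
  [15] S(S(S(S(S(add(Z, add(mul(SSSZ, SZ), Z)))))))
  [16] S(S(S(S(S(add(mul(SSSZ, SZ), Z))))))
  [17] S(S(S(S(S(add(add(SZ, mul(SSZ, SZ)), Z))))))
  [18] S(S(S(S(S(add(S(add(Z, mul(SSZ, SZ))), Z))))))
  [19] S(S(S(S(S(S(add(add(Z, mul(SSZ, SZ)), Z)))))))
  [20] S(S(S(S(S(S(add(mul(SSZ, SZ), Z)))))))
  [21] S(S(S(S(S(S(add(add(SZ, mul(SZ, SZ)), Z)))))))
  [22] S(S(S(S(S(S(add(S(add(Z, mul(SZ, SZ))), Z)))))))
  [23] S(S(S(S(S(S(S(add(add(Z, mul(SZ, SZ)), Z))))))))
  [24] S(S(S(S(S(S(S(add(mul(SZ, SZ), Z))))))))
  [25] S(S(S(S(S(S(S(add(add(SZ, mul(Z, SZ)), Z))))))))
  [26] S(S(S(S(S(S(S(add(S(add(Z, mul(Z, SZ))), Z))))))))
  [27] S(S(S(S(S(S(S(S(add(add(Z, mul(Z, SZ)), Z)))))))))
  [28] S(S(S(S(S(S(S(S(add(mul(Z, SZ), Z)))))))))
  [29] S(S(S(S(S(S(S(S(add(Z, Z)))))))))
  [30] S^8(Z)

Term B:
  start: add(mul(add(Z, SSSZ), SSSZ), add(mul(Z, Z), mul(Z, Z)))
  [1] add(mul(SSSZ, SSSZ), add(mul(Z, Z), mul(Z, Z)))
  [2] add(add(SSSZ, mul(SSZ, SSSZ)), add(mul(Z, Z), mul(Z, Z)))
  [3] add(S(add(SSZ, mul(SSZ, SSSZ))), add(mul(Z, Z), mul(Z, Z)))
  [4] S(add(add(SSZ, mul(SSZ, SSSZ)), add(mul(Z, Z), mul(Z, Z))))
  [5] S(add(S(add(SZ, mul(SSZ, SSSZ))), add(mul(Z, Z), mul(Z, Z))))
  [6] S(S(add(add(SZ, mul(SSZ, SSSZ)), add(mul(Z, Z), mul(Z, Z)))))
  [7] S(S(add(S(add(Z, mul(SSZ, SSSZ))), add(mul(Z, Z), mul(Z, Z)))))
  [8] S(S(S(add(add(Z, mul(SSZ, SSSZ)), add(mul(Z, Z), mul(Z, Z))))))
  [9] S(S(S(add(mul(SSZ, SSSZ), add(mul(Z, Z), mul(Z, Z))))))
  [10] S(S(S(add(add(SSSZ, mul(SZ, SSSZ)), add(mul(Z, Z), mul(Z, Z))))))
  [11] S(S(S(add(S(add(SSZ, mul(SZ, SSSZ))), add(mul(Z, Z), mul(Z, Z))))))
  [12] S(S(S(S(add(add(SSZ, mul(SZ, SSSZ)), add(mul(Z, Z), mul(Z, Z)))))))
  [13] S(S(S(S(add(S(add(SZ, mul(SZ, SSSZ))), add(mul(Z, Z), mul(Z, Z)))))))
  [14] S(S(S(S(S(add(add(SZ, mul(SZ, SSSZ)), add(mul(Z, Z), mul(Z, Z))))))))
  [15] S(S(S(S(S(add(S(add(Z, mul(SZ, SSSZ))), add(mul(Z, Z), mul(Z, Z))))))))
  [16] S(S(S(S(S(S(add(add(Z, mul(SZ, SSSZ)), add(mul(Z, Z), mul(Z, Z)))))))))
  [17] S(S(S(S(S(S(add(mul(SZ, SSSZ), add(mul(Z, Z), mul(Z, Z)))))))))
  [18] S(S(S(S(S(S(add(add(SSSZ, mul(Z, SSSZ)), add(mul(Z, Z), mul(Z, Z)))))))))
  [19] S(S(S(S(S(S(add(S(add(SSZ, mul(Z, SSSZ))), add(mul(Z, Z), mul(Z, Z)))))))))
  [20] S(S(S(S(S(S(S(add(add(SSZ, mul(Z, SSSZ)), add(mul(Z, Z), mul(Z, Z))))))))))
  [21] S(S(S(S(S(S(S(add(S(add(SZ, mul(Z, SSSZ))), add(mul(Z, Z), mul(Z, Z))))))))))
  [22] S(S(S(S(S(S(S(S(add(add(SZ, mul(Z, SSSZ)), add(mul(Z, Z), mul(Z, Z)))))))))))
  [23] S(S(S(S(S(S(S(S(add(S(add(Z, mul(Z, SSSZ))), add(mul(Z, Z), mul(Z, Z)))))))))))
  [24] S(S(S(S(S(S(S(S(S(add(add(Z, mul(Z, SSSZ)), add(mul(Z, Z), mul(Z, Z))))))))))))
  [25] S(S(S(S(S(S(S(S(S(add(mul(Z, SSSZ), add(mul(Z, Z), mul(Z, Z))))))))))))
  [26] S(S(S(S(S(S(S(S(S(add(Z, add(mul(Z, Z), mul(Z, Z))))))))))))
  [27] S(S(S(S(S(S(S(S(S(add(mul(Z, Z), mul(Z, Z)))))))))))
  [28] S(S(S(S(S(S(S(S(S(add(Z, mul(Z, Z)))))))))))
  [29] S(S(S(S(S(S(S(S(S(mul(Z, Z))))))))))
  [30] S^9(Z)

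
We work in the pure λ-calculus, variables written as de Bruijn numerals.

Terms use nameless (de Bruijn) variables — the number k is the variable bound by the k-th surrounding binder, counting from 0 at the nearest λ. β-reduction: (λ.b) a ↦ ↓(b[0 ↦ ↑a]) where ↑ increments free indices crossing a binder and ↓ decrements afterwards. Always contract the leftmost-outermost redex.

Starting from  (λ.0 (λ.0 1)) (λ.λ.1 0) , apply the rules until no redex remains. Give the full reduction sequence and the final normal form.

Answer: normal form = λ.0 (λ.λ.1 0)  (in 3 steps)

Reduction:
  start: (λ.0 (λ.0 1)) (λ.λ.1 0)
  →1  (λ.λ.1 0) (λ.0 (λ.λ.1 0))
  →2  λ.(λ.0 (λ.λ.1 0)) 0
  →3  λ.0 (λ.λ.1 0)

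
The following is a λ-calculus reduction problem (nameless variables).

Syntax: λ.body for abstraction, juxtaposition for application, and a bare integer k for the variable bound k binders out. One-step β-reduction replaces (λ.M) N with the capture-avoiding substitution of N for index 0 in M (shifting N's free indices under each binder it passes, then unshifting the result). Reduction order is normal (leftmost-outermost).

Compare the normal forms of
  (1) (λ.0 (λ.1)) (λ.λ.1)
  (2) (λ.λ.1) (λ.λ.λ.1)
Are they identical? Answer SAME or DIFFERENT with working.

Answer: SAME — A ⇓ λ.λ.λ.λ.1, B ⇓ λ.λ.λ.λ.1

Reduction:
Term A:
  start: (λ.0 (λ.1)) (λ.λ.1)
  →1  (λ.λ.1) (λ.λ.λ.1)
  →2  λ.λ.λ.λ.1

Term B:
  start: (λ.λ.1) (λ.λ.λ.1)
  →1  λ.λ.λ.λ.1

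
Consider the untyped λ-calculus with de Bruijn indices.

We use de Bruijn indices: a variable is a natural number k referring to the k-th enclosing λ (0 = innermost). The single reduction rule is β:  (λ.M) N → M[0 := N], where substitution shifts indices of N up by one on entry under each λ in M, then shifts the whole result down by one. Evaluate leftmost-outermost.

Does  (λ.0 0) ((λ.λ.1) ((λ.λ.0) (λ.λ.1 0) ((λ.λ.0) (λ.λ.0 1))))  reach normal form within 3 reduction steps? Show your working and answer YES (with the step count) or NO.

Answer: NO — after 3 steps the term is (λ.λ.0) (λ.λ.1 0) ((λ.λ.0) (λ.λ.0 1)), not yet normal

Working:
  start: (λ.0 0) ((λ.λ.1) ((λ.λ.0) (λ.λ.1 0) ((λ.λ.0) (λ.λ.0 1))))
  [1] (λ.λ.1) ((λ.λ.0) (λ.λ.1 0) ((λ.λ.0) (λ.λ.0 1))) ((λ.λ.1) ((λ.λ.0) (λ.λ.1 0) ((λ.λ.0) (λ.λ.0 1))))
  [2] (λ.(λ.λ.0) (λ.λ.1 0) ((λ.λ.0) (λ.λ.0 1))) ((λ.λ.1) ((λ.λ.0) (λ.λ.1 0) ((λ.λ.0) (λ.λ.0 1))))
  [3] (λ.λ.0) (λ.λ.1 0) ((λ.λ.0) (λ.λ.0 1))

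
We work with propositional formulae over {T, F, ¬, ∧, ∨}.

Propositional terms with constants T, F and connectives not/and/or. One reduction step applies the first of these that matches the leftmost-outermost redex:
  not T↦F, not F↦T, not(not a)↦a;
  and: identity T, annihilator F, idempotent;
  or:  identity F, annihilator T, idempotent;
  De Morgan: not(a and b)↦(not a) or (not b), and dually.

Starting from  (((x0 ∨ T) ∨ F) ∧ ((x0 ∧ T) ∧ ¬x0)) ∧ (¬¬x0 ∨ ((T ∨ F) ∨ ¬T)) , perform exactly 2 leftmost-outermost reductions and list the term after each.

  start: (((x0 ∨ T) ∨ F) ∧ ((x0 ∧ T) ∧ ¬x0)) ∧ (¬¬x0 ∨ ((T ∨ F) ∨ ¬T))
  [1] ((x0 ∨ T) ∧ ((x0 ∧ T) ∧ ¬x0)) ∧ (¬¬x0 ∨ ((T ∨ F) ∨ ¬T))
  [2] (T ∧ ((x0 ∧ T) ∧ ¬x0)) ∧ (¬¬x0 ∨ ((T ∨ F) ∨ ¬T))

Answer: after 2 steps: (T ∧ ((x0 ∧ T) ∧ ¬x0)) ∧ (¬¬x0 ∨ ((T ∨ F) ∨ ¬T))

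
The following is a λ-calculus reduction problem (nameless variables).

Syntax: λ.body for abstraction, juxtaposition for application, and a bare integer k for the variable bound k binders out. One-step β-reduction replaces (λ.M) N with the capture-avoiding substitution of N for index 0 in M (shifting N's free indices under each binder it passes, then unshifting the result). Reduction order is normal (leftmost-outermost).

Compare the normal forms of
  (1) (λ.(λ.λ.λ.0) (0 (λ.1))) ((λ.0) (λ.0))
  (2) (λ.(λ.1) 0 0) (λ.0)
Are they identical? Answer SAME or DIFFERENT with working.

Term A:
  start: (λ.(λ.λ.λ.0) (0 (λ.1))) ((λ.0) (λ.0))
  step 1: (λ.λ.λ.0) ((λ.0) (λ.0) (λ.(λ.0) (λ.0)))
  step 2: λ.λ.0

Term B:
  start: (λ.(λ.1) 0 0) (λ.0)
  step 1: (λ.λ.0) (λ.0) (λ.0)
  step 2: (λ.0) (λ.0)
  step 3: λ.0

Answer: DIFFERENT — A ⇓ λ.λ.0, B ⇓ λ.0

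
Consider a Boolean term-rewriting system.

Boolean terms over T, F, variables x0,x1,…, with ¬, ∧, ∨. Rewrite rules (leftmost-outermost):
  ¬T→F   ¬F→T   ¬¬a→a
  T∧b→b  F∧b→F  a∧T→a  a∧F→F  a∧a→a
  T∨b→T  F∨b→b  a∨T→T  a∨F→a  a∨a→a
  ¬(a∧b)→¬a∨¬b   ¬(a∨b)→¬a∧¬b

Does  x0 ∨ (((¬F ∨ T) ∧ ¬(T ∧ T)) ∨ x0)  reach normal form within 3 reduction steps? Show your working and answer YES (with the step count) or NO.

Answer: NO — after 3 steps the term is x0 ∨ ((¬T ∨ ¬T) ∨ x0), not yet normal

Derivation:
  start: x0 ∨ (((¬F ∨ T) ∧ ¬(T ∧ T)) ∨ x0)
  [1] x0 ∨ ((T ∧ ¬(T ∧ T)) ∨ x0)
  [2] x0 ∨ (¬(T ∧ T) ∨ x0)
  [3] x0 ∨ ((¬T ∨ ¬T) ∨ x0)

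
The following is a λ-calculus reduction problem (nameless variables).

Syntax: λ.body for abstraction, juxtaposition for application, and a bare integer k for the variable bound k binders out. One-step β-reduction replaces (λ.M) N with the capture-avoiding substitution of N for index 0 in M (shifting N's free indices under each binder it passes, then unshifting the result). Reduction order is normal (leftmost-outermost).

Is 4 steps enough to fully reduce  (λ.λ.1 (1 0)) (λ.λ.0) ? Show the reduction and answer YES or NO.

  start: (λ.λ.1 (1 0)) (λ.λ.0)
  step 1: λ.(λ.λ.0) ((λ.λ.0) 0)
  step 2: λ.λ.0

Answer: YES — reaches normal form λ.λ.0 in 2 ≤ 4 steps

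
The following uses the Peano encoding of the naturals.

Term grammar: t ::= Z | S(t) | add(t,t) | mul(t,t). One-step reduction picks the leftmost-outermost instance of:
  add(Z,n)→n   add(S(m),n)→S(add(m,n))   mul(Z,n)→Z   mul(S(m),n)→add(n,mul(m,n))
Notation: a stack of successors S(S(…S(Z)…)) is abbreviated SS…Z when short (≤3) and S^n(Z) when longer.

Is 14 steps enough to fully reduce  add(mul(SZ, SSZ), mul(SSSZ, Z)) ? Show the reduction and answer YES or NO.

Answer: NO — after 14 steps the term is S(S(mul(Z, Z))), not yet normal

Reduction:
  start: add(mul(SZ, SSZ), mul(SSSZ, Z))
  step 1: add(add(SSZ, mul(Z, SSZ)), mul(SSSZ, Z))
  step 2: add(S(add(SZ, mul(Z, SSZ))), mul(SSSZ, Z))
  step 3: S(add(add(SZ, mul(Z, SSZ)), mul(SSSZ, Z)))
  step 4: S(add(S(add(Z, mul(Z, SSZ))), mul(SSSZ, Z)))
  step 5: S(S(add(add(Z, mul(Z, SSZ)), mul(SSSZ, Z))))
  step 6: S(S(add(mul(Z, SSZ), mul(SSSZ, Z))))
  step 7: S(S(add(Z, mul(SSSZ, Z))))
  step 8: S(S(mul(SSSZ, Z)))
  step 9: S(S(add(Z, mul(SSZ, Z))))
  step 10: S(S(mul(SSZ, Z)))
  step 11: S(S(add(Z, mul(SZ, Z))))
  step 12: S(S(mul(SZ, Z)))
  step 13: S(S(add(Z, mul(Z, Z))))
  step 14: S(S(mul(Z, Z)))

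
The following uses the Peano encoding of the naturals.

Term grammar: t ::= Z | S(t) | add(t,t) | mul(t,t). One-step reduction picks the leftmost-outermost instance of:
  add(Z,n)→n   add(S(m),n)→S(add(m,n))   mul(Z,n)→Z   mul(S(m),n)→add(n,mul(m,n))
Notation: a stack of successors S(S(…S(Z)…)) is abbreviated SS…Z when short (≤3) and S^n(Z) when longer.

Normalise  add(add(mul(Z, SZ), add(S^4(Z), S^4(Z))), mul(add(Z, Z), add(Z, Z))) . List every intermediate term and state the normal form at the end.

Answer: normal form = S^8(Z)  (in 18 steps)

Working:
  start: add(add(mul(Z, SZ), add(S^4(Z), S^4(Z))), mul(add(Z, Z), add(Z, Z)))
  step 1: add(add(Z, add(S^4(Z), S^4(Z))), mul(add(Z, Z), add(Z, Z)))
  step 2: add(add(S^4(Z), S^4(Z)), mul(add(Z, Z), add(Z, Z)))
  step 3: add(S(add(SSSZ, S^4(Z))), mul(add(Z, Z), add(Z, Z)))
  step 4: S(add(add(SSSZ, S^4(Z)), mul(add(Z, Z), add(Z, Z))))
  step 5: S(add(S(add(SSZ, S^4(Z))), mul(add(Z, Z), add(Z, Z))))
  step 6: S(S(add(add(SSZ, S^4(Z)), mul(add(Z, Z), add(Z, Z)))))
  step 7: S(S(add(S(add(SZ, S^4(Z))), mul(add(Z, Z), add(Z, Z)))))
  step 8: S(S(S(add(add(SZ, S^4(Z)), mul(add(Z, Z), add(Z, Z))))))
  step 9: S(S(S(add(S(add(Z, S^4(Z))), mul(add(Z, Z), add(Z, Z))))))
  step 10: S(S(S(S(add(add(Z, S^4(Z)), mul(add(Z, Z), add(Z, Z)))))))
  step 11: S(S(S(S(add(S^4(Z), mul(add(Z, Z), add(Z, Z)))))))
  step 12: S(S(S(S(S(add(SSSZ, mul(add(Z, Z), add(Z, Z))))))))
  step 13: S(S(S(S(S(S(add(SSZ, mul(add(Z, Z), add(Z, Z)))))))))
  step 14: S(S(S(S(S(S(S(add(SZ, mul(add(Z, Z), add(Z, Z))))))))))
  step 15: S(S(S(S(S(S(S(S(add(Z, mul(add(Z, Z), add(Z, Z)))))))))))
  step 16: S(S(S(S(S(S(S(S(mul(add(Z, Z), add(Z, Z))))))))))
  step 17: S(S(S(S(S(S(S(S(mul(Z, add(Z, Z))))))))))
  step 18: S^8(Z)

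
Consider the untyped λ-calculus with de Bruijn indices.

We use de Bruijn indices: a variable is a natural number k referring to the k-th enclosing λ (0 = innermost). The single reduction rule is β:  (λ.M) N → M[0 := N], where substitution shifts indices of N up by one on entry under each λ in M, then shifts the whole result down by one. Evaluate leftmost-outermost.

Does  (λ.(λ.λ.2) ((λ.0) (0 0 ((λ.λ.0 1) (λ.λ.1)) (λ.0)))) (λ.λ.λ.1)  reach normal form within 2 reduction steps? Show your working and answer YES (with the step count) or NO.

Answer: YES — reaches normal form λ.λ.λ.λ.1 in 2 ≤ 2 steps

Working:
  start: (λ.(λ.λ.2) ((λ.0) (0 0 ((λ.λ.0 1) (λ.λ.1)) (λ.0)))) (λ.λ.λ.1)
  step 1: (λ.λ.λ.λ.λ.1) ((λ.0) ((λ.λ.λ.1) (λ.λ.λ.1) ((λ.λ.0 1) (λ.λ.1)) (λ.0)))
  step 2: λ.λ.λ.λ.1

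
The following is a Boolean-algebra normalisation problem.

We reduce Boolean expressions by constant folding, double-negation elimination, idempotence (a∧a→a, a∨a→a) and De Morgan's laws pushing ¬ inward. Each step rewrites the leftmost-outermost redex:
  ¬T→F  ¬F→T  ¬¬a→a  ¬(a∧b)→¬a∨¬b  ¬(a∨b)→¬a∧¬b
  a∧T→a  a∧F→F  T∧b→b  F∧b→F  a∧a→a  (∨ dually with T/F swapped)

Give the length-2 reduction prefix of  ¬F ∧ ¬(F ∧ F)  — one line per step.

  start: ¬F ∧ ¬(F ∧ F)
  step 1: T ∧ ¬(F ∧ F)
  step 2: ¬(F ∧ F)

Answer: after 2 steps: ¬(F ∧ F)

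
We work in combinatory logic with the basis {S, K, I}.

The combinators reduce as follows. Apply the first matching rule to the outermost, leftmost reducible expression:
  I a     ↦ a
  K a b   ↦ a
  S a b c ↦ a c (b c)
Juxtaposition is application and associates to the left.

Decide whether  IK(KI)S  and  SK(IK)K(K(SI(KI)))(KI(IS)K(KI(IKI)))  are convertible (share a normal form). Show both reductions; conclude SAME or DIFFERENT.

Term A:
  start: IK(KI)S
  →1  K(KI)S
  →2  KI

Term B:
  start: SK(IK)K(K(SI(KI)))(KI(IS)K(KI(IKI)))
  →1  KK(IKK)(K(SI(KI)))(KI(IS)K(KI(IKI)))
  →2  K(K(SI(KI)))(KI(IS)K(KI(IKI)))
  →3  K(SI(KI))

Answer: DIFFERENT — A ⇓ KI, B ⇓ K(SI(KI))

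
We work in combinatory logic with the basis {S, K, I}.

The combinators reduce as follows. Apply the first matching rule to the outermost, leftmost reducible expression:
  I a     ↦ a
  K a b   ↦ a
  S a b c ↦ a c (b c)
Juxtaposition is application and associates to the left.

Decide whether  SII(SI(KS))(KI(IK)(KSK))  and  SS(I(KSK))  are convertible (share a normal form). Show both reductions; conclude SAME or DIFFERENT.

Answer: SAME — A ⇓ SSS, B ⇓ SSS

Working:
Term A:
  start: SII(SI(KS))(KI(IK)(KSK))
  [1] I(SI(KS))(I(SI(KS)))(KI(IK)(KSK))
  [2] SI(KS)(I(SI(KS)))(KI(IK)(KSK))
  [3] I(I(SI(KS)))(KS(I(SI(KS))))(KI(IK)(KSK))
  [4] I(SI(KS))(KS(I(SI(KS))))(KI(IK)(KSK))
  [5] SI(KS)(KS(I(SI(KS))))(KI(IK)(KSK))
  [6] I(KS(I(SI(KS))))(KS(KS(I(SI(KS)))))(KI(IK)(KSK))
  [7] KS(I(SI(KS)))(KS(KS(I(SI(KS)))))(KI(IK)(KSK))
  [8] S(KS(KS(I(SI(KS)))))(KI(IK)(KSK))
  [9] SS(KI(IK)(KSK))
  [10] SS(I(KSK))
  [11] SS(KSK)
  [12] SSS

Term B:
  start: SS(I(KSK))
  [1] SS(KSK)
  [2] SSS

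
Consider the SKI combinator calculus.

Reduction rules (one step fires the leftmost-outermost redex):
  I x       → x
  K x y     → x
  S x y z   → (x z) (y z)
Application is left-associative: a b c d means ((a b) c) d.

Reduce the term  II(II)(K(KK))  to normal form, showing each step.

Answer: normal form = K(KK)  (in 4 steps)

Working:
  start: II(II)(K(KK))
  →1  I(II)(K(KK))
  →2  II(K(KK))
  →3  I(K(KK))
  →4  K(KK)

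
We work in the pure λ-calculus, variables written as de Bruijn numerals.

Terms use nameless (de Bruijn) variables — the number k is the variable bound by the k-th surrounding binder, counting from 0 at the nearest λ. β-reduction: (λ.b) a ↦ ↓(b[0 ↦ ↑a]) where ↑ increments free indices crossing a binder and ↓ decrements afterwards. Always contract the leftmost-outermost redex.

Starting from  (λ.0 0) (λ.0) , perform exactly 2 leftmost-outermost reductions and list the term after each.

  start: (λ.0 0) (λ.0)
  →1  (λ.0) (λ.0)
  →2  λ.0

Answer: after 2 steps: λ.0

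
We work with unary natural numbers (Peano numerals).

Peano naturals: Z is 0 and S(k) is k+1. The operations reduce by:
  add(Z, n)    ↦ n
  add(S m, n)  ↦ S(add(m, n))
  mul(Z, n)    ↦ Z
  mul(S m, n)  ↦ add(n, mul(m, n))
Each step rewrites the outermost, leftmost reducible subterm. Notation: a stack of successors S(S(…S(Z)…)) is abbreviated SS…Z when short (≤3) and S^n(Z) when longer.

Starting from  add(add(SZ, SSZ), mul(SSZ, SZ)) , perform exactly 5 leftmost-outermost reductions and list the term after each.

  start: add(add(SZ, SSZ), mul(SSZ, SZ))
  step 1: add(S(add(Z, SSZ)), mul(SSZ, SZ))
  step 2: S(add(add(Z, SSZ), mul(SSZ, SZ)))
  step 3: S(add(SSZ, mul(SSZ, SZ)))
  step 4: S(S(add(SZ, mul(SSZ, SZ))))
  step 5: S(S(S(add(Z, mul(SSZ, SZ)))))

Answer: after 5 steps: S(S(S(add(Z, mul(SSZ, SZ)))))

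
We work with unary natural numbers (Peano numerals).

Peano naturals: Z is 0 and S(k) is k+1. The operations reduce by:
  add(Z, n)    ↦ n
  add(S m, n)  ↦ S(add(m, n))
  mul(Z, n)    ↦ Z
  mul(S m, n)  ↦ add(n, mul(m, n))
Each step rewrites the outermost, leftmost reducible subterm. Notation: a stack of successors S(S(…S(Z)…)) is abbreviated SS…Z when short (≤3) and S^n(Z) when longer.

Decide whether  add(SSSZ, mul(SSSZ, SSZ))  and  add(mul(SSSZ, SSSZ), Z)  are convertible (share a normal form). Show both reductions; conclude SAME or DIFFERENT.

Term A:
  start: add(SSSZ, mul(SSSZ, SSZ))
  step 1: S(add(SSZ, mul(SSSZ, SSZ)))
  step 2: S(S(add(SZ, mul(SSSZ, SSZ))))
  step 3: S(S(S(add(Z, mul(SSSZ, SSZ)))))
  step 4: S(S(S(mul(SSSZ, SSZ))))
  step 5: S(S(S(add(SSZ, mul(SSZ, SSZ)))))
  step 6: S(S(S(S(add(SZ, mul(SSZ, SSZ))))))
  step 7: S(S(S(S(S(add(Z, mul(SSZ, SSZ)))))))
  step 8: S(S(S(S(S(mul(SSZ, SSZ))))))
  step 9: S(S(S(S(S(add(SSZ, mul(SZ, SSZ)))))))
  step 10: S(S(S(S(S(S(add(SZ, mul(SZ, SSZ))))))))
  step 11: S(S(S(S(S(S(S(add(Z, mul(SZ, SSZ)))))))))
  step 12: S(S(S(S(S(S(S(mul(SZ, SSZ))))))))
  step 13: S(S(S(S(S(S(S(add(SSZ, mul(Z, SSZ)))))))))
  step 14: S(S(S(S(S(S(S(S(add(SZ, mul(Z, SSZ))))))))))
  step 15: S(S(S(S(S(S(S(S(S(add(Z, mul(Z, SSZ)))))))))))
  step 16: S(S(S(S(S(S(S(S(S(mul(Z, SSZ))))))))))
  step 17: S^9(Z)

Term B:
  start: add(mul(SSSZ, SSSZ), Z)
  step 1: add(add(SSSZ, mul(SSZ, SSSZ)), Z)
  step 2: add(S(add(SSZ, mul(SSZ, SSSZ))), Z)
  step 3: S(add(add(SSZ, mul(SSZ, SSSZ)), Z))
  step 4: S(add(S(add(SZ, mul(SSZ, SSSZ))), Z))
  step 5: S(S(add(add(SZ, mul(SSZ, SSSZ)), Z)))
  step 6: S(S(add(S(add(Z, mul(SSZ, SSSZ))), Z)))
  step 7: S(S(S(add(add(Z, mul(SSZ, SSSZ)), Z))))
  step 8: S(S(S(add(mul(SSZ, SSSZ), Z))))
  step 9: S(S(S(add(add(SSSZ, mul(SZ, SSSZ)), Z))))
  step 10: S(S(S(add(S(add(SSZ, mul(SZ, SSSZ))), Z))))
  step 11: S(S(S(S(add(add(SSZ, mul(SZ, SSSZ)), Z)))))
  step 12: S(S(S(S(add(S(add(SZ, mul(SZ, SSSZ))), Z)))))
  step 13: S(S(S(S(S(add(add(SZ, mul(SZ, SSSZ)), Z))))))
  step 14: S(S(S(S(S(add(S(add(Z, mul(SZ, SSSZ))), Z))))))
  step 15: S(S(S(S(S(S(add(add(Z, mul(SZ, SSSZ)), Z)))))))
  step 16: S(S(S(S(S(S(add(mul(SZ, SSSZ), Z)))))))
  step 17: S(S(S(S(S(S(add(add(SSSZ, mul(Z, SSSZ)), Z)))))))
  step 18: S(S(S(S(S(S(add(S(add(SSZ, mul(Z, SSSZ))), Z)))))))
  step 19: S(S(S(S(S(S(S(add(add(SSZ, mul(Z, SSSZ)), Z))))))))
  step 20: S(S(S(S(S(S(S(add(S(add(SZ, mul(Z, SSSZ))), Z))))))))
  step 21: S(S(S(S(S(S(S(S(add(add(SZ, mul(Z, SSSZ)), Z)))))))))
  step 22: S(S(S(S(S(S(S(S(add(S(add(Z, mul(Z, SSSZ))), Z)))))))))
  step 23: S(S(S(S(S(S(S(S(S(add(add(Z, mul(Z, SSSZ)), Z))))))))))
  step 24: S(S(S(S(S(S(S(S(S(add(mul(Z, SSSZ), Z))))))))))
  step 25: S(S(S(S(S(S(S(S(S(add(Z, Z))))))))))
  step 26: S^9(Z)

Answer: SAME — A ⇓ S^9(Z), B ⇓ S^9(Z)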